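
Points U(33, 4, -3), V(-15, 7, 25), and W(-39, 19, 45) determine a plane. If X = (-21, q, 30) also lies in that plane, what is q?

10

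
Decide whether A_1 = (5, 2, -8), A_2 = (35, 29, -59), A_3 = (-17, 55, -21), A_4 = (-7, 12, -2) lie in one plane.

The four points are coplanar iff the 3×3 determinant with rows A_1A_2, A_1A_3, A_1A_4 is zero.
Rows: (30, 27, -51), (-22, 53, -13), (-12, 10, 6).
Expanding along the first row: (30)(448) − (27)(-288) + (-51)(416) = 0.
Zero determinant ⇒ coplanar.

Yes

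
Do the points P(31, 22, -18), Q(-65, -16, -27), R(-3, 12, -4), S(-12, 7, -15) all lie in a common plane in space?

No

The four points are coplanar iff the 3×3 determinant with rows PQ, PR, PS is zero.
Rows: (-96, -38, -9), (-34, -10, 14), (-43, -15, 3).
Expanding along the first row: (-96)(180) − (-38)(500) + (-9)(80) = 1000.
Nonzero ⇒ not coplanar.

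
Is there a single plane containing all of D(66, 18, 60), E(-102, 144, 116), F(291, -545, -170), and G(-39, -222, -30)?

No

A normal to the plane through D, E, F is n = DE × DF = (2548, -26040, 66234).
The plane has equation n·P = 3673488. For G: n·G = 3694488.
3694488 ≠ 3673488, so G is off the plane.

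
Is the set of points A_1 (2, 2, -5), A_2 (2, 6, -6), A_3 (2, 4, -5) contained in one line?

No

A_1A_2 = (0, 4, -1), A_1A_3 = (0, 2, 0).
Comparing components 2 and 3: (4)(0) − (-1)(2) = 2 ≠ 0, so A_1A_2 and A_1A_3 are not parallel and the points are not collinear.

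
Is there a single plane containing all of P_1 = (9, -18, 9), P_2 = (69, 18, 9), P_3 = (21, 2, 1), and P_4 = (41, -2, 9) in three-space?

With P_1 as base: P_1P_2 = (60, 36, 0), P_1P_3 = (12, 20, -8), P_1P_4 = (32, 16, 0).
P_1P_3 × P_1P_4 = (128, -256, -448).
P_1P_2 · (P_1P_3 × P_1P_4) = -1536.
Since -1536 ≠ 0, the four points are not coplanar.

No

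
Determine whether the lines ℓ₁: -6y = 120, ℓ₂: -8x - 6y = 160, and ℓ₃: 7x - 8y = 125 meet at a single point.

Intersecting ℓ₁ and ℓ₂: solving the 2×2 system gives (x, y) = (-5, -20).
Substitute into ℓ₃: (7)(-5) + (-8)(-20) = 125.
This equals 125, so (-5, -20) lies on all three lines and they are concurrent.

Yes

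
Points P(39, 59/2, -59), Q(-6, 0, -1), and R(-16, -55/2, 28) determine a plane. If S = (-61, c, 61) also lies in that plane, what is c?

Coplanarity requires PQ · (PR × PS) = 0.
PQ = (-45, -59/2, 58), PR = (-55, -57, 87); the triple product is linear in c with coefficient 725 and constant term 35525/2.
Setting it to zero: c = -49/2.

-49/2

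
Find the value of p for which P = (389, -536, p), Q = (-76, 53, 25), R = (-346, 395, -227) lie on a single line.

459

Collinearity requires PQ × PR = 0; each component is linear in p.
The x-component gives (342)p + (-156978) = 0, so p = 459.
The remaining components then also vanish.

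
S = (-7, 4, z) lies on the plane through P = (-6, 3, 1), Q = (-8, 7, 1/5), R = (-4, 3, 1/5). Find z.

1

The plane through P, Q, R has equation −(16/5)x − (16/5)y − 8z = 8/5.
Substituting S: (-8)z + (48/5) = 8/5, so z = 1.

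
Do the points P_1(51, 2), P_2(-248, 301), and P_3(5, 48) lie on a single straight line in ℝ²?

P_1P_2 = (-299, 299), P_1P_3 = (-46, 46).
Checking proportionality: P_1P_3 = 2/13·P_1P_2, so the vectors are parallel and the points are collinear.

Yes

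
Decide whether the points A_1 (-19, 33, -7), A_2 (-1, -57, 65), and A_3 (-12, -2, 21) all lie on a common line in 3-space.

Yes

A_1A_2 = (18, -90, 72), A_1A_3 = (7, -35, 28).
A_1A_2 × A_1A_3 = (0, 0, 0).
The cross product vanishes, so the three points are collinear.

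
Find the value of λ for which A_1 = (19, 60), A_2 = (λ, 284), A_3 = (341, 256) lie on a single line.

387

Collinearity: (A_2 − A_1) must be parallel to (A_3 − A_1) = (322, 196).
Cross-multiplying the components: (λ − 19)·(196) = (224)·(322).
Solving gives λ = 387.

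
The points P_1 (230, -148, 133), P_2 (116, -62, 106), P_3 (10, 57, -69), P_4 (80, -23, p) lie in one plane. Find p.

The points are coplanar iff P_1P_2 · (P_1P_3 × P_1P_4) = 0.
Expanding, this is linear in p: (-4450)p + (231400) = 0.
So p = 52.

52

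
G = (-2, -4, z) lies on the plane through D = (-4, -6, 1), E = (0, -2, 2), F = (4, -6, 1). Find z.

The plane through D, E, F has equation 8y − 32z = -80.
Substituting G: (-32)z + (-32) = -80, so z = 3/2.

3/2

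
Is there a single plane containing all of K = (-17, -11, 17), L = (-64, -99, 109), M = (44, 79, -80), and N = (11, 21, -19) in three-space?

The four points are coplanar iff the 3×3 determinant with rows KL, KM, KN is zero.
Rows: (-47, -88, 92), (61, 90, -97), (28, 32, -36).
Expanding along the first row: (-47)(-136) − (-88)(520) + (92)(-568) = -104.
Nonzero ⇒ not coplanar.

No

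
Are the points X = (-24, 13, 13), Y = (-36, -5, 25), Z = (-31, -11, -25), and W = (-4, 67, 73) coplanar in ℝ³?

Yes

A normal to the plane through X, Y, Z is n = XY × XZ = (972, -540, 162).
The plane has equation n·P = -28242. For W: n·W = -28242.
Equal, so W lies in the plane and all four are coplanar.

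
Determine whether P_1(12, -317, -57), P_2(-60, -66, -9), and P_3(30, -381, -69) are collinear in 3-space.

P_1P_2 = (-72, 251, 48), P_1P_3 = (18, -64, -12).
P_1P_2 × P_1P_3 = (60, 0, 90).
The cross product is nonzero, so the points do not lie on one line.

No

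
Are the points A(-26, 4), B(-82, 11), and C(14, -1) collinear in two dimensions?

Yes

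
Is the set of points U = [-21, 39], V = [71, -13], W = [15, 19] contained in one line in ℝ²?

No

UV = (92, -52), UW = (36, -20).
Twice the signed area of △UVW is (92)(-20) − (-52)(36) = 32.
The area is nonzero, so the three points are not collinear.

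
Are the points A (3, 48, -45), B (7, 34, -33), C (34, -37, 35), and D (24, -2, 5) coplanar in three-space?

Yes

A normal to the plane through A, B, C is n = AB × AC = (-100, 52, 94).
The plane has equation n·P = -2034. For D: n·D = -2034.
Equal, so D lies in the plane and all four are coplanar.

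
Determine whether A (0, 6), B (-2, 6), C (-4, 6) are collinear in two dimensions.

AB = (-2, 0), AC = (-4, 0).
Checking proportionality: AC = 2·AB, so the vectors are parallel and the points are collinear.

Yes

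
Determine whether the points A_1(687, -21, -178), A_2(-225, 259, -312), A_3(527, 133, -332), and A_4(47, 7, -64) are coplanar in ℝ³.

With A_1 as base: A_1A_2 = (-912, 280, -134), A_1A_3 = (-160, 154, -154), A_1A_4 = (-640, 28, 114).
A_1A_3 × A_1A_4 = (21868, 116800, 94080).
A_1A_2 · (A_1A_3 × A_1A_4) = 153664.
Since 153664 ≠ 0, the four points are not coplanar.

No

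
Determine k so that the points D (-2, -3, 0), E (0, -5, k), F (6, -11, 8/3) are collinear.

2/3

Direction DF = (8, -8, 8/3). From the x-coordinate of E, the parameter along the line is τ = (0 − (-2))/8 = 1/4.
Then k = 0 + 1/4·(8/3) = 2/3.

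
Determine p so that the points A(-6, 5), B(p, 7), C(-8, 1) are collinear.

-5

The three points are collinear iff det[AB; AC] = 0.
This determinant is linear in p: (-4)p + (-20) = 0, so p = -5.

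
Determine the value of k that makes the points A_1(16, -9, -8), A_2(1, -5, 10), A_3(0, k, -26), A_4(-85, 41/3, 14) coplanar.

Normal to plane A_1A_2A_4: n = (-320, -1488, 64); plane equation n·P = 7760.
Requiring n·A_3 = 7760: (-1488)k + (-1664) = 7760.
So k = -19/3.

-19/3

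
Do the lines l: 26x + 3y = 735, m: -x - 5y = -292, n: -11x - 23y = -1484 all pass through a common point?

No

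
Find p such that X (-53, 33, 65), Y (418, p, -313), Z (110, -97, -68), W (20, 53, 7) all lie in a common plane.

Coplanarity ⇔ det[XY; XZ; XW] = 0.
Expanding, this is linear in p: (-255)p + (-6885) = 0.
So p = -27.

-27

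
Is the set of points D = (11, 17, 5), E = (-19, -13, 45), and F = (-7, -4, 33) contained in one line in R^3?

No

DE = (-30, -30, 40), DF = (-18, -21, 28).
DE × DF = (0, 120, 90).
The cross product is nonzero, so the points do not lie on one line.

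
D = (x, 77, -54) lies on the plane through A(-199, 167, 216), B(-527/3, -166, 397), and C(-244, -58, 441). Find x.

The plane through A, B, C has equation −34200x − 13395y − 20235z = 198075.
Substituting D: (-34200)x + (61275) = 198075, so x = -4.

-4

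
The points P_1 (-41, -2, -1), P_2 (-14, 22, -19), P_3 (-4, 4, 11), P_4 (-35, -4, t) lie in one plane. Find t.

Normal to plane P_1P_2P_3: n = (396, -990, -726); plane equation n·P = -13530.
Requiring n·P_4 = -13530: (-726)t + (-9900) = -13530.
So t = 5.

5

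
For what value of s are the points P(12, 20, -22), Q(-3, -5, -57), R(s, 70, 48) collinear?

42

Collinearity requires PQ × PR = 0; each component is linear in s.
The y-component gives (-35)s + (1470) = 0, so s = 42.
The remaining components then also vanish.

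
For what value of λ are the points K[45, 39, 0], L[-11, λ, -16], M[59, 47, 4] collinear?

7

Direction KM = (14, 8, 4). From the x-coordinate of L, the parameter along the line is τ = (-11 − 45)/14 = -4.
Then λ = 39 + (-4)·(8) = 7.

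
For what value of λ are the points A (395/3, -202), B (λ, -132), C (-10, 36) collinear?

Collinearity: (B − A) must be parallel to (C − A) = (-425/3, 238).
Cross-multiplying the components: (λ − 395/3)·(238) = (70)·(-425/3).
Solving gives λ = 90.

90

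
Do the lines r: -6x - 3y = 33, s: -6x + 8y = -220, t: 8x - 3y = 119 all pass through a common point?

No

Intersecting r and s: solving the 2×2 system gives (x, y) = (6, -23).
Substitute into t: (8)(6) + (-3)(-23) = 117.
But t requires 119 ≠ 117, so the three lines have no common point.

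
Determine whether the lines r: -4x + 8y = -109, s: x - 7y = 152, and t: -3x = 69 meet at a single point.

No

Intersecting r and s: solving the 2×2 system gives (x, y) = (-453/20, -499/20).
Substitute into t: (-3)(-453/20) + (0)(-499/20) = 1359/20.
But t requires 69 ≠ 1359/20, so the three lines have no common point.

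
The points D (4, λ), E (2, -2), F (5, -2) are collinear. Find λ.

-2

Collinearity: (D − E) must be parallel to (F − E) = (3, 0).
Cross-multiplying the components: (λ − (-2))·(3) = (2)·(0).
Solving gives λ = -2.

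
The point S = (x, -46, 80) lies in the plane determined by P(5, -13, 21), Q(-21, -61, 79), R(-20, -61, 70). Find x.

Coplanarity requires PQ · (PR × PS) = 0.
PQ = (-26, -48, 58), PR = (-25, -48, 49); the triple product is linear in x with coefficient 432 and constant term 6480.
Setting it to zero: x = -15.

-15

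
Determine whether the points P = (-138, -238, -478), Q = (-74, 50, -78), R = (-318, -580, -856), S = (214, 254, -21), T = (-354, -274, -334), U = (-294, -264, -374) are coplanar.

Yes

The plane through P, Q, R has normal n = PQ × PR = (27936, -47808, 29952) and equation n·X = -6793920.
Checking the remaining points: n·S = -6793920, n·T = -6793920, n·U = -6793920.
All equal -6793920, so all 6 points lie in one plane.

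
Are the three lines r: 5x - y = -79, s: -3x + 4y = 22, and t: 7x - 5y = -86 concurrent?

No

Lines aᵢx + bᵢy = cᵢ with pairwise distinct directions are concurrent exactly when det[aᵢ bᵢ cᵢ] = 0.
Here the determinant is -39.
Nonzero, so no common point exists.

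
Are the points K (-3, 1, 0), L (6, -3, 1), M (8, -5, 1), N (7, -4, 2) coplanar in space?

No

A normal to the plane through K, L, M is n = KL × KM = (2, 2, -10).
The plane has equation n·P = -4. For N: n·N = -14.
-14 ≠ -4, so N is off the plane.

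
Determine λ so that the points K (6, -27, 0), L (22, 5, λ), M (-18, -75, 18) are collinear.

Collinearity requires KL × KM = 0; each component is linear in λ.
The x-component gives (48)λ + (576) = 0, so λ = -12.
The remaining components then also vanish.

-12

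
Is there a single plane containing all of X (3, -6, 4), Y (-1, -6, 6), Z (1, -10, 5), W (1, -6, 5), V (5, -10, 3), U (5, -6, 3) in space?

Yes

The plane through X, Y, Z has normal n = XY × XZ = (8, 0, 16) and equation n·P = 88.
Checking the remaining points: n·W = 88, n·V = 88, n·U = 88.
All equal 88, so all 6 points lie in one plane.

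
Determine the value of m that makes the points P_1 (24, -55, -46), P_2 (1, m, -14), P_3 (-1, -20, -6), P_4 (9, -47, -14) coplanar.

The points are coplanar iff P_1P_2 · (P_1P_3 × P_1P_4) = 0.
Expanding, this is linear in m: (200)m + (3000) = 0.
So m = -15.

-15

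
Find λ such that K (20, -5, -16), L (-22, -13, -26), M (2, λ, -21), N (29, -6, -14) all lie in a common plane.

-22

Normal to plane KLN: n = (-26, -6, 114); plane equation n·P = -2314.
Requiring n·M = -2314: (-6)λ + (-2446) = -2314.
So λ = -22.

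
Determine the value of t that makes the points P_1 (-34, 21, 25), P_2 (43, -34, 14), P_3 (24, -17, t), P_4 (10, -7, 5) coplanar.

Normal to plane P_1P_2P_4: n = (792, 1056, 264); plane equation n·P = 1848.
Requiring n·P_3 = 1848: (264)t + (1056) = 1848.
So t = 3.

3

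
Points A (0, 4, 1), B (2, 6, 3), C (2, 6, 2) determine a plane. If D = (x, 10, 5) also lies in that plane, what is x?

Coplanarity requires AB · (AC × AD) = 0.
AB = (2, 2, 2), AC = (2, 2, 1); the triple product is linear in x with coefficient -2 and constant term 12.
Setting it to zero: x = 6.

6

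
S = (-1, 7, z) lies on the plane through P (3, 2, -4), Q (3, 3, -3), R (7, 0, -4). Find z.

The plane through P, Q, R has equation 2x + 4y − 4z = 30.
Substituting S: (-4)z + (26) = 30, so z = -1.

-1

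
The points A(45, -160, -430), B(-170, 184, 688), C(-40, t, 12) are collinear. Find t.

Direction AB = (-215, 344, 1118). From the x-coordinate of C, the parameter along the line is τ = (-40 − 45)/(-215) = 17/43.
Then t = (-160) + 17/43·(344) = -24.

-24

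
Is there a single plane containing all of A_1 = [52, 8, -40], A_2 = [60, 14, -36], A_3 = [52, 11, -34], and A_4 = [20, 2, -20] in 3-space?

A normal to the plane through A_1, A_2, A_3 is n = A_1A_2 × A_1A_3 = (24, -48, 24).
The plane has equation n·P = -96. For A_4: n·A_4 = -96.
Equal, so A_4 lies in the plane and all four are coplanar.

Yes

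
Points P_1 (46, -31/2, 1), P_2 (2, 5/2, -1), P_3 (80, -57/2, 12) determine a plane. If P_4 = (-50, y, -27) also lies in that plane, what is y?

43/2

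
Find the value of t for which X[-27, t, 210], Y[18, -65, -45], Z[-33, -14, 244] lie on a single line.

Direction YZ = (-51, 51, 289). From the x-coordinate of X, the parameter along the line is τ = (-27 − 18)/(-51) = 15/17.
Then t = (-65) + 15/17·(51) = -20.

-20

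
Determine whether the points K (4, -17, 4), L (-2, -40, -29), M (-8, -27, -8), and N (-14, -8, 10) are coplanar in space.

No

The four points are coplanar iff the 3×3 determinant with rows KL, KM, KN is zero.
Rows: (-6, -23, -33), (-12, -10, -12), (-18, 9, 6).
Expanding along the first row: (-6)(48) − (-23)(-288) + (-33)(-288) = 2592.
Nonzero ⇒ not coplanar.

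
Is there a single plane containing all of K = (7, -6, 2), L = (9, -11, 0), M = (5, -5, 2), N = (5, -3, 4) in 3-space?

No

A normal to the plane through K, L, M is n = KL × KM = (2, 4, -8).
The plane has equation n·P = -26. For N: n·N = -34.
-34 ≠ -26, so N is off the plane.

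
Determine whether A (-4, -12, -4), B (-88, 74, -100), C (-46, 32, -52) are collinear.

No

AB = (-84, 86, -96), AC = (-42, 44, -48).
Comparing components 2 and 3: (86)(-48) − (-96)(44) = 96 ≠ 0, so AB and AC are not parallel and the points are not collinear.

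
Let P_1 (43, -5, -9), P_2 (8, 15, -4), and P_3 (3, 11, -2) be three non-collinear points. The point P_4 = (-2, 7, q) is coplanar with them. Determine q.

Coplanarity requires P_1P_2 · (P_1P_3 × P_1P_4) = 0.
P_1P_2 = (-35, 20, 5), P_1P_3 = (-40, 16, 7); the triple product is linear in q with coefficient 240 and constant term 0.
Setting it to zero: q = 0.

0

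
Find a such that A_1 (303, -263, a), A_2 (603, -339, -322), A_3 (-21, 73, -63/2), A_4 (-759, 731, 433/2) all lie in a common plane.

Coplanarity ⇔ det[A_1A_2; A_1A_3; A_1A_4] = 0.
Expanding, this is linear in a: (106536)a + (12145104) = 0.
So a = -114.

-114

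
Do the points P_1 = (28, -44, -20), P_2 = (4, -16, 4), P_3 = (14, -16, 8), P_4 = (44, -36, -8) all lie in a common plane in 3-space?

No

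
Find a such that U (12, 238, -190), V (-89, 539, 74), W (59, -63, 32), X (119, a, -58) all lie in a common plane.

-273

The points are coplanar iff UV · (UW × UX) = 0.
Expanding, this is linear in a: (34830)a + (9508590) = 0.
So a = -273.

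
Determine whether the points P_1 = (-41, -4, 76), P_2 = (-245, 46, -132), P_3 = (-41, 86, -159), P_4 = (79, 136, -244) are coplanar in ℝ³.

Yes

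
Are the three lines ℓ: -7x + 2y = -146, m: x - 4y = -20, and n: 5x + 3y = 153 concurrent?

The three lines meet at one point iff the augmented coefficient matrix [aᵢ bᵢ cᵢ] has rank < 3, i.e. its determinant vanishes.
Here the determinant is 0.
It vanishes, so the lines are concurrent at (24, 11).

Yes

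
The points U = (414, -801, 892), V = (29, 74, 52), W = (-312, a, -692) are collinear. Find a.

Collinearity requires UV × UW = 0; each component is linear in a.
The x-component gives (840)a + (-713160) = 0, so a = 849.
The remaining components then also vanish.

849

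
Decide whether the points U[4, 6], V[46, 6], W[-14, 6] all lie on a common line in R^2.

UV = (42, 0), UW = (-18, 0).
det[UV; UW] = (42)(0) − (0)(-18) = 0.
The determinant is zero, so the points are collinear.

Yes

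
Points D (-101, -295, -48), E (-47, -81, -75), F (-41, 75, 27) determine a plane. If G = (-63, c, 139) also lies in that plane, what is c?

A normal to the plane is n = DE × DF = (26040, -5670, 7140).
G lies in the plane iff n · DG = 0.
This gives (-5670)c + (652050) = 0, so c = 115.

115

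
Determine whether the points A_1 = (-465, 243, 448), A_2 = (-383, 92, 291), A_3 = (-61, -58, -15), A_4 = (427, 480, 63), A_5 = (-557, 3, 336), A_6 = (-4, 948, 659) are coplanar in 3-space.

No

The plane through A_1, A_2, A_3 has normal n = A_1A_2 × A_1A_3 = (22656, -25462, 36322) and equation n·P = -450050.
Checking the remaining points: n·A_4 = -259362, n·A_5 = -491586, n·A_6 = -292402.
Since n·A_4 = -259362 ≠ -450050, A_4 is off the plane and the points are not all coplanar.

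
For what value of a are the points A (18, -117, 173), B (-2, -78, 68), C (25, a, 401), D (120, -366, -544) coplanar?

Coplanarity ⇔ det[AB; AC; AD] = 0.
Expanding, this is linear in a: (25050)a + (3081150) = 0.
So a = -123.

-123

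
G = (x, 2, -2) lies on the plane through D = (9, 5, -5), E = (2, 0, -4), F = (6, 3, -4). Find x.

4

The plane through D, E, F has equation −3x + 4y − 1z = -2.
Substituting G: (-3)x + (10) = -2, so x = 4.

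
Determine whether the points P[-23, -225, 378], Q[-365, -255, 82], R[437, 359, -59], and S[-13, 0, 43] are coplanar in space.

No

With P as base: PQ = (-342, -30, -296), PR = (460, 584, -437), PS = (10, 225, -335).
PR × PS = (-97315, 149730, 97660).
PQ · (PR × PS) = -117530.
Since -117530 ≠ 0, the four points are not coplanar.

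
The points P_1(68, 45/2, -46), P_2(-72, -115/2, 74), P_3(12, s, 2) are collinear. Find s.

-19/2

Collinearity requires P_1P_2 × P_1P_3 = 0; each component is linear in s.
The x-component gives (-120)s + (-1140) = 0, so s = -19/2.
The remaining components then also vanish.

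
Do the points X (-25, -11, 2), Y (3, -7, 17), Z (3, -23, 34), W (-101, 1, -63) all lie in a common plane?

Yes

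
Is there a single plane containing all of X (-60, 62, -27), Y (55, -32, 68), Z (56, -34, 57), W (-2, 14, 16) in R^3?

No

With X as base: XY = (115, -94, 95), XZ = (116, -96, 84), XW = (58, -48, 43).
XZ × XW = (-96, -116, 0).
XY · (XZ × XW) = -136.
Since -136 ≠ 0, the four points are not coplanar.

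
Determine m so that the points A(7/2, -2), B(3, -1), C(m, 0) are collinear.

Collinearity: (C − A) must be parallel to (B − A) = (-1/2, 1).
Cross-multiplying the components: (m − 7/2)·(1) = (2)·(-1/2).
Solving gives m = 5/2.

5/2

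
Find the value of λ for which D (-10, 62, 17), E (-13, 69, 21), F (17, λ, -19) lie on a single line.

Direction DE = (-3, 7, 4). From the x-coordinate of F, the parameter along the line is τ = (17 − (-10))/(-3) = -9.
Then λ = 62 + (-9)·(7) = -1.

-1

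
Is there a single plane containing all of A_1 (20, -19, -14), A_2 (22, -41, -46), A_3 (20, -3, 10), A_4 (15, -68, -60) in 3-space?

A normal to the plane through A_1, A_2, A_3 is n = A_1A_2 × A_1A_3 = (-16, -48, 32).
The plane has equation n·P = 144. For A_4: n·A_4 = 1104.
1104 ≠ 144, so A_4 is off the plane.

No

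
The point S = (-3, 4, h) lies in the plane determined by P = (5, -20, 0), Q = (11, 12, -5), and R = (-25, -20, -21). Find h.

-25/2

Coplanarity requires PQ · (PR × PS) = 0.
PQ = (6, 32, -5), PR = (-30, 0, -21); the triple product is linear in h with coefficient 960 and constant term 12000.
Setting it to zero: h = -25/2.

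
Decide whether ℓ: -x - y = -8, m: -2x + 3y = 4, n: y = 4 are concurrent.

Yes

Intersecting ℓ and m: solving the 2×2 system gives (x, y) = (4, 4).
Substitute into n: (0)(4) + (1)(4) = 4.
This equals 4, so (4, 4) lies on all three lines and they are concurrent.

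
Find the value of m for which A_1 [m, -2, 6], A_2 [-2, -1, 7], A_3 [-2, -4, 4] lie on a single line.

-2

Collinearity requires A_1A_2 × A_1A_3 = 0; each component is linear in m.
The y-component gives (-3)m + (-6) = 0, so m = -2.
The remaining components then also vanish.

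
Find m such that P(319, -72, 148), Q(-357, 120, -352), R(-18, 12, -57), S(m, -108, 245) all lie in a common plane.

436

Normal to plane PQR: n = (2640, 29920, 7920); plane equation n·X = -139920.
Requiring n·S = -139920: (2640)m + (-1290960) = -139920.
So m = 436.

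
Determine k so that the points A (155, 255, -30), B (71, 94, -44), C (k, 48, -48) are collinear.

47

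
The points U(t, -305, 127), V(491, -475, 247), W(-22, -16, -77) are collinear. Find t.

301

Direction VW = (-513, 459, -324). From the y-coordinate of U, the parameter along the line is τ = (-305 − (-475))/459 = 10/27.
Then t = 491 + 10/27·(-513) = 301.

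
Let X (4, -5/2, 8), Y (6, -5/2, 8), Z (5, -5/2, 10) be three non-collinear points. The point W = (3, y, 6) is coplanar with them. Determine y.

-5/2

The plane through X, Y, Z has equation −4y = 10.
Substituting W: (-4)y + (0) = 10, so y = -5/2.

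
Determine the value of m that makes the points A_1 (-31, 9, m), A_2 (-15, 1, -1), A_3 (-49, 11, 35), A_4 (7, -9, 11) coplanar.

The points are coplanar iff A_1A_2 · (A_1A_3 × A_1A_4) = 0.
Expanding, this is linear in m: (-120)m + (-2040) = 0.
So m = -17.

-17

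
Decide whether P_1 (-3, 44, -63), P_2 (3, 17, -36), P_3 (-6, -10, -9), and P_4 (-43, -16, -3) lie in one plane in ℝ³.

With P_1 as base: P_1P_2 = (6, -27, 27), P_1P_3 = (-3, -54, 54), P_1P_4 = (-40, -60, 60).
P_1P_3 × P_1P_4 = (0, -1980, -1980).
P_1P_2 · (P_1P_3 × P_1P_4) = 0.
The scalar triple product vanishes, so the four points are coplanar.

Yes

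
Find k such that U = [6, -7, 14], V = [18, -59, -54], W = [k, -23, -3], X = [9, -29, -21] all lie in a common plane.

11

Normal to plane UVX: n = (324, 216, -108); plane equation n·P = -1080.
Requiring n·W = -1080: (324)k + (-4644) = -1080.
So k = 11.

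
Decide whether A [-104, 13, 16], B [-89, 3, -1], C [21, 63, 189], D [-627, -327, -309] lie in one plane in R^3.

No

A normal to the plane through A, B, C is n = AB × AC = (-880, -4720, 2000).
The plane has equation n·P = 62160. For D: n·D = 1477200.
1477200 ≠ 62160, so D is off the plane.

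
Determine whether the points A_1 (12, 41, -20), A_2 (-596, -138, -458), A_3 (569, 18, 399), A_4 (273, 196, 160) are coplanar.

A normal to the plane through A_1, A_2, A_3 is n = A_1A_2 × A_1A_3 = (-85075, 10786, 113687).
The plane has equation n·P = -2852414. For A_4: n·A_4 = -2921499.
-2921499 ≠ -2852414, so A_4 is off the plane.

No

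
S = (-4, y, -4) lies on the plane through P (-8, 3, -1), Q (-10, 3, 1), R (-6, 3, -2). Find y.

3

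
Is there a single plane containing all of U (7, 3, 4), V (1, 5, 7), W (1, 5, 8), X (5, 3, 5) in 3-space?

No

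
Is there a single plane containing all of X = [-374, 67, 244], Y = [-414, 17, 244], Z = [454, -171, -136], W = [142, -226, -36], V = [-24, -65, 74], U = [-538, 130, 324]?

The plane through X, Y, Z has normal n = XY × XZ = (19000, -15200, 50920) and equation n·P = 4300080.
Checking the remaining points: n·W = 4300080, n·V = 4300080, n·U = 4300080.
All equal 4300080, so all 6 points lie in one plane.

Yes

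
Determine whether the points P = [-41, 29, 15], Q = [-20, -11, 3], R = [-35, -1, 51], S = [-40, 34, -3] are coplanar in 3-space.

No

A normal to the plane through P, Q, R is n = PQ × PR = (-1800, -828, -390).
The plane has equation n·X = 43938. For S: n·S = 45018.
45018 ≠ 43938, so S is off the plane.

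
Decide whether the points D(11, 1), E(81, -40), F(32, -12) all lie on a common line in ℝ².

DE = (70, -41), DF = (21, -13).
If collinear, DF would be a scalar multiple of DE. But (70)·(-13) ≠ (-41)·(21) (difference -49), so they are not parallel; the points are not collinear.

No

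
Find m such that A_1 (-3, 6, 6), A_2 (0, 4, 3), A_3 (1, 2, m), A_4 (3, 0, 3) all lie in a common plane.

4

The points are coplanar iff A_1A_2 · (A_1A_3 × A_1A_4) = 0.
Expanding, this is linear in m: (6)m + (-24) = 0.
So m = 4.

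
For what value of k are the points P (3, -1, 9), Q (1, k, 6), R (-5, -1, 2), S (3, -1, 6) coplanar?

-1

Normal to plane PRS: n = (0, -24, 0); plane equation n·X = 24.
Requiring n·Q = 24: (-24)k + (0) = 24.
So k = -1.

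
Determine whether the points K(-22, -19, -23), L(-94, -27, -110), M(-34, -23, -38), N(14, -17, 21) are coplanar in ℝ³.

The four points are coplanar iff the 3×3 determinant with rows KL, KM, KN is zero.
Rows: (-72, -8, -87), (-12, -4, -15), (36, 2, 44).
Expanding along the first row: (-72)(-146) − (-8)(12) + (-87)(120) = 168.
Nonzero ⇒ not coplanar.

No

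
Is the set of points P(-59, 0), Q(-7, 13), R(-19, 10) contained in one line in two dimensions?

PQ = (52, 13), PR = (40, 10).
det[PQ; PR] = (52)(10) − (13)(40) = 0.
The determinant is zero, so the points are collinear.

Yes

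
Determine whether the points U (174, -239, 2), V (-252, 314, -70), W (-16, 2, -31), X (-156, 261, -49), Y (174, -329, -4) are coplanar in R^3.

No

The plane through U, V, W has normal n = UV × UW = (-897, -378, 2404) and equation n·P = -60928.
Checking the remaining points: n·X = -76522, n·Y = -41332.
Since n·X = -76522 ≠ -60928, X is off the plane and the points are not all coplanar.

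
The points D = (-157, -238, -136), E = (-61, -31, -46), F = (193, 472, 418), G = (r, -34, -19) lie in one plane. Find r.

Normal to plane DEF: n = (50778, -21684, -4290); plane equation n·P = -2227914.
Requiring n·G = -2227914: (50778)r + (818766) = -2227914.
So r = -60.

-60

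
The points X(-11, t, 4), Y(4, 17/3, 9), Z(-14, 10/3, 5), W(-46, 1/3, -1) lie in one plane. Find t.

Coplanarity ⇔ det[XY; XZ; XW] = 0.
Expanding, this is linear in t: (-20)t + (40) = 0.
So t = 2.

2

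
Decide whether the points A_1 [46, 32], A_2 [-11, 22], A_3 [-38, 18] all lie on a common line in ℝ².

A_1A_2 = (-57, -10), A_1A_3 = (-84, -14).
If collinear, A_1A_3 would be a scalar multiple of A_1A_2. But (-57)·(-14) ≠ (-10)·(-84) (difference -42), so they are not parallel; the points are not collinear.

No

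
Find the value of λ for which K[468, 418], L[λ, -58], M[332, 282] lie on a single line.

-8

The three points are collinear iff det[KL; KM] = 0.
This determinant is linear in λ: (-136)λ + (-1088) = 0, so λ = -8.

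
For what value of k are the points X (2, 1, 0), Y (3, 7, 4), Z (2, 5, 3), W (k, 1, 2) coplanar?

-2

Normal to plane XYZ: n = (2, -3, 4); plane equation n·P = 1.
Requiring n·W = 1: (2)k + (5) = 1.
So k = -2.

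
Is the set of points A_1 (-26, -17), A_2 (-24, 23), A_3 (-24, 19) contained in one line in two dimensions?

No

A_1A_2 = (2, 40), A_1A_3 = (2, 36).
If collinear, A_1A_3 would be a scalar multiple of A_1A_2. But (2)·(36) ≠ (40)·(2) (difference -8), so they are not parallel; the points are not collinear.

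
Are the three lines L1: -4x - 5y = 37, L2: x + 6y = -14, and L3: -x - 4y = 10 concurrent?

No

The three lines meet at one point iff the augmented coefficient matrix [aᵢ bᵢ cᵢ] has rank < 3, i.e. its determinant vanishes.
Here the determinant is 38.
Nonzero, so no common point exists.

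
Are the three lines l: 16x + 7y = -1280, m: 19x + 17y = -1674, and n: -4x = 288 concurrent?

Intersecting l and m: solving the 2×2 system gives (x, y) = (-10042/139, -2464/139).
Substitute into n: (-4)(-10042/139) + (0)(-2464/139) = 40168/139.
But n requires 288 ≠ 40168/139, so the three lines have no common point.

No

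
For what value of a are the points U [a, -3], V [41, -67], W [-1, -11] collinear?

-7

Collinearity: (U − V) must be parallel to (W − V) = (-42, 56).
Cross-multiplying the components: (a − 41)·(56) = (64)·(-42).
Solving gives a = -7.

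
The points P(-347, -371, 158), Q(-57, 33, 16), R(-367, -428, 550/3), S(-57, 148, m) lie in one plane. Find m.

-136/3

Normal to plane PQR: n = (6422/3, -13520/3, -8450); plane equation n·X = -405938.
Requiring n·S = -405938: (-8450)m + (-2367014/3) = -405938.
So m = -136/3.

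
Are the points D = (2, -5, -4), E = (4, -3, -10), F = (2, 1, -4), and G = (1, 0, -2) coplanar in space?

No

The four points are coplanar iff the 3×3 determinant with rows DE, DF, DG is zero.
Rows: (2, 2, -6), (0, 6, 0), (-1, 5, 2).
Expanding along the first row: (2)(12) − (2)(0) + (-6)(6) = -12.
Nonzero ⇒ not coplanar.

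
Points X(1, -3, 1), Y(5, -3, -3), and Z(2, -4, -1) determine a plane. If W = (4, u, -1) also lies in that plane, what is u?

A normal to the plane is n = XY × XZ = (-4, 4, -4).
W lies in the plane iff n · XW = 0.
This gives (4)u + (8) = 0, so u = -2.

-2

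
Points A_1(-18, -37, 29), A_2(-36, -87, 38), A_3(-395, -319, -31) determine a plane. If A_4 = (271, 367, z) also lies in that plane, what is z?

The plane through A_1, A_2, A_3 has equation 5538x − 4473y − 13774z = -333629.
Substituting A_4: (-13774)z + (-140793) = -333629, so z = 14.

14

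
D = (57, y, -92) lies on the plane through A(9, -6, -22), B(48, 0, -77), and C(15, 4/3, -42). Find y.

A normal to the plane is n = AB × AC = (850/3, 450, 250).
D lies in the plane iff n · AD = 0.
This gives (450)y + (-1200) = 0, so y = 8/3.

8/3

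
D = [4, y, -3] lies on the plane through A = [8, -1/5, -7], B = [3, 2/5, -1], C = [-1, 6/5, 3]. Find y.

3/5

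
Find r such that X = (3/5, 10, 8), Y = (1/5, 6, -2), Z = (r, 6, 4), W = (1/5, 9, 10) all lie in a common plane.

-1/5

Coplanarity ⇔ det[XY; XZ; XW] = 0.
Expanding, this is linear in r: (18)r + (18/5) = 0.
So r = -1/5.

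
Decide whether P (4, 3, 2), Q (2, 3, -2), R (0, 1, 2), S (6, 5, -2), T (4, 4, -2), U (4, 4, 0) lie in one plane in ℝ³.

The plane through P, Q, R has normal n = PQ × PR = (-8, 16, 4) and equation n·X = 24.
Checking the remaining points: n·S = 24, n·T = 24, n·U = 32.
Since n·U = 32 ≠ 24, U is off the plane and the points are not all coplanar.

No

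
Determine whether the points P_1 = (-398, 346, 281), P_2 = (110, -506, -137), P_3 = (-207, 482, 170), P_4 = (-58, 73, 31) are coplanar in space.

A normal to the plane through P_1, P_2, P_3 is n = P_1P_2 × P_1P_3 = (151420, -23450, 231820).
The plane has equation n·P = -3237440. For P_4: n·P_4 = -3307790.
-3307790 ≠ -3237440, so P_4 is off the plane.

No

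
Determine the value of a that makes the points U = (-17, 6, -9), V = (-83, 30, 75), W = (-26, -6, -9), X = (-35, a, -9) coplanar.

Normal to plane UVW: n = (1008, -756, 1008); plane equation n·P = -30744.
Requiring n·X = -30744: (-756)a + (-44352) = -30744.
So a = -18.

-18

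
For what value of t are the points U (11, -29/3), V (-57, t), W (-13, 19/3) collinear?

Collinearity: (V − U) must be parallel to (W − U) = (-24, 16).
Cross-multiplying the components: (t − (-29/3))·(-24) = (-68)·(16).
Solving gives t = 107/3.

107/3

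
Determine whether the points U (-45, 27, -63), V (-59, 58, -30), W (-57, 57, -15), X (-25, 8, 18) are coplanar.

No

The four points are coplanar iff the 3×3 determinant with rows UV, UW, UX is zero.
Rows: (-14, 31, 33), (-12, 30, 48), (20, -19, 81).
Expanding along the first row: (-14)(3342) − (31)(-1932) + (33)(-372) = 828.
Nonzero ⇒ not coplanar.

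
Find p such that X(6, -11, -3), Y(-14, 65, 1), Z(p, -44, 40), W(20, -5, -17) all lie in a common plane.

The points are coplanar iff XY · (XZ × XW) = 0.
Expanding, this is linear in p: (1088)p + (36992) = 0.
So p = -34.

-34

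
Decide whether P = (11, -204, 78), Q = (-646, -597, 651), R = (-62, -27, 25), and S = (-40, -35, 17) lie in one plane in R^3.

Yes

The four points are coplanar iff the 3×3 determinant with rows PQ, PR, PS is zero.
Rows: (-657, -393, 573), (-73, 177, -53), (-51, 169, -61).
Expanding along the first row: (-657)(-1840) − (-393)(1750) + (573)(-3310) = 0.
Zero determinant ⇒ coplanar.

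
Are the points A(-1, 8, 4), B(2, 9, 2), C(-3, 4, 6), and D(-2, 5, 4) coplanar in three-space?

No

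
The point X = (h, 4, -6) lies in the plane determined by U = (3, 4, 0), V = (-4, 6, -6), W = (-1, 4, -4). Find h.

-3

Coplanarity requires UV · (UW × UX) = 0.
UV = (-7, 2, -6), UW = (-4, 0, -4); the triple product is linear in h with coefficient -8 and constant term -24.
Setting it to zero: h = -3.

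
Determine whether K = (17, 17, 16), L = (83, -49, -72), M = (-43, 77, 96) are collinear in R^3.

Yes

KL = (66, -66, -88), KM = (-60, 60, 80).
KL × KM = (0, 0, 0).
The cross product vanishes, so the three points are collinear.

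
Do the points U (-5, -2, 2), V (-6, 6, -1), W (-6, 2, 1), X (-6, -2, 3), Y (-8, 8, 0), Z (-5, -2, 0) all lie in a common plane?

The plane through U, V, W has normal n = UV × UW = (4, 2, 4) and equation n·P = -16.
Checking the remaining points: n·X = -16, n·Y = -16, n·Z = -24.
Since n·Z = -24 ≠ -16, Z is off the plane and the points are not all coplanar.

No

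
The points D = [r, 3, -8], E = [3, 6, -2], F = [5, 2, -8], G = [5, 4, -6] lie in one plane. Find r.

6

Coplanarity ⇔ det[DE; DF; DG] = 0.
Expanding, this is linear in r: (-4)r + (24) = 0.
So r = 6.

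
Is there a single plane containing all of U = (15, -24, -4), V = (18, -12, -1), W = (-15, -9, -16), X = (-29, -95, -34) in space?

Yes

The four points are coplanar iff the 3×3 determinant with rows UV, UW, UX is zero.
Rows: (3, 12, 3), (-30, 15, -12), (-44, -71, -30).
Expanding along the first row: (3)(-1302) − (12)(372) + (3)(2790) = 0.
Zero determinant ⇒ coplanar.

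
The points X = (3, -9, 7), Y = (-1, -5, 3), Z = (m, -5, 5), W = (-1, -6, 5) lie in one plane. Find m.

-3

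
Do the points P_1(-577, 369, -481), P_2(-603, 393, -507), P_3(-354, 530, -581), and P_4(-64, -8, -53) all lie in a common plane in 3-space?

Yes

A normal to the plane through P_1, P_2, P_3 is n = P_1P_2 × P_1P_3 = (1786, -8398, -9538).
The plane has equation n·P = 458394. For P_4: n·P_4 = 458394.
Equal, so P_4 lies in the plane and all four are coplanar.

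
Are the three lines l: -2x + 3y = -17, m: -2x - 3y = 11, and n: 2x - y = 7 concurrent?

No

The three lines meet at one point iff the augmented coefficient matrix [aᵢ bᵢ cᵢ] has rank < 3, i.e. its determinant vanishes.
Here the determinant is -8.
Nonzero, so no common point exists.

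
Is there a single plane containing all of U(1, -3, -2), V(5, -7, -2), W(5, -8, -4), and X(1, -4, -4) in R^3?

Yes

The four points are coplanar iff the 3×3 determinant with rows UV, UW, UX is zero.
Rows: (4, -4, 0), (4, -5, -2), (0, -1, -2).
Expanding along the first row: (4)(8) − (-4)(-8) + (0)(-4) = 0.
Zero determinant ⇒ coplanar.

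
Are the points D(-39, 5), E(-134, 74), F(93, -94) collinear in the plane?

DE = (-95, 69), DF = (132, -99).
det[DE; DF] = (-95)(-99) − (69)(132) = 297.
The determinant is nonzero, so they are not collinear.

No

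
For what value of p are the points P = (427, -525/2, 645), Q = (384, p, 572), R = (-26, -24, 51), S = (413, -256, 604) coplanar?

-481/2

Normal to plane PRS: n = (-11835/2, -10257, 789/2); plane equation n·X = 840285/2.
Requiring n·Q = 840285/2: (-10257)p + (-2046666) = 840285/2.
So p = -481/2.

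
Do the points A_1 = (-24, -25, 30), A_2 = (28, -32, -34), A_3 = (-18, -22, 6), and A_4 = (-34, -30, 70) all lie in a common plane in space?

Yes

A normal to the plane through A_1, A_2, A_3 is n = A_1A_2 × A_1A_3 = (360, 864, 198).
The plane has equation n·P = -24300. For A_4: n·A_4 = -24300.
Equal, so A_4 lies in the plane and all four are coplanar.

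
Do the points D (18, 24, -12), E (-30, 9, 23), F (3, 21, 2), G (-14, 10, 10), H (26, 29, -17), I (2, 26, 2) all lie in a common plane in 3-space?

The plane through D, E, F has normal n = DE × DF = (-105, 147, -81) and equation n·P = 2610.
Checking the remaining points: n·G = 2130, n·H = 2910, n·I = 3450.
Since n·G = 2130 ≠ 2610, G is off the plane and the points are not all coplanar.

No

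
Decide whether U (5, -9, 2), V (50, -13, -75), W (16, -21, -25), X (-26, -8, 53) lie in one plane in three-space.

No

With U as base: UV = (45, -4, -77), UW = (11, -12, -27), UX = (-31, 1, 51).
UW × UX = (-585, 276, -361).
UV · (UW × UX) = 368.
Since 368 ≠ 0, the four points are not coplanar.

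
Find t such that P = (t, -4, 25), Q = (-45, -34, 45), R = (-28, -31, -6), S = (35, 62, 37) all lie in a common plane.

-15

The points are coplanar iff PQ · (PR × PS) = 0.
Expanding, this is linear in t: (-4872)t + (-73080) = 0.
So t = -15.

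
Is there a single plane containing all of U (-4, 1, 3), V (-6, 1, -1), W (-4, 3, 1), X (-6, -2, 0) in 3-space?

No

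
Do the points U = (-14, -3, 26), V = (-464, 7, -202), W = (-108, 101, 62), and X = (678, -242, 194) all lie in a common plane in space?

A normal to the plane through U, V, W is n = UV × UW = (24072, 37632, -45860).
The plane has equation n·P = -1642264. For X: n·X = -1682968.
-1682968 ≠ -1642264, so X is off the plane.

No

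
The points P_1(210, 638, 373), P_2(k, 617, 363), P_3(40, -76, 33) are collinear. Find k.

205

Direction P_1P_3 = (-170, -714, -340). From the y-coordinate of P_2, the parameter along the line is τ = (617 − 638)/(-714) = 1/34.
Then k = 210 + 1/34·(-170) = 205.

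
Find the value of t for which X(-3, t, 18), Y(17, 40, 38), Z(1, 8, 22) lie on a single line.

Direction YZ = (-16, -32, -16). From the x-coordinate of X, the parameter along the line is τ = (-3 − 17)/(-16) = 5/4.
Then t = 40 + 5/4·(-32) = 0.

0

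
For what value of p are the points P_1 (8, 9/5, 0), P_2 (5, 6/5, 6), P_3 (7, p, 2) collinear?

Direction P_1P_2 = (-3, -3/5, 6). From the x-coordinate of P_3, the parameter along the line is τ = (7 − 8)/(-3) = 1/3.
Then p = 9/5 + 1/3·(-3/5) = 8/5.

8/5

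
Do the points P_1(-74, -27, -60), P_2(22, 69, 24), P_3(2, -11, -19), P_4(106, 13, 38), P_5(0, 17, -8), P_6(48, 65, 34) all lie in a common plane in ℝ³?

The plane through P_1, P_2, P_3 has normal n = P_1P_2 × P_1P_3 = (2592, 2448, -5760) and equation n·P = 87696.
Checking the remaining points: n·P_4 = 87696, n·P_5 = 87696, n·P_6 = 87696.
All equal 87696, so all 6 points lie in one plane.

Yes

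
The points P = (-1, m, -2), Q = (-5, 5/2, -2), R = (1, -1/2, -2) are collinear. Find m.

1/2

Collinearity requires PQ × PR = 0; each component is linear in m.
The z-component gives (6)m + (-3) = 0, so m = 1/2.
The remaining components then also vanish.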